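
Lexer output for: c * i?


Scan left to right, longest-match per lexeme
Tokens: ID(c), OP(*), ID(i)


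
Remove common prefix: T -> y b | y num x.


Common prefix: 'y'
Factored: T -> y T', T' -> b | num x


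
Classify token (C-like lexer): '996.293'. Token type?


Pattern: digits with a decimal point
Type: FLOAT_LITERAL


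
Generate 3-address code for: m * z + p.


Break into single-operator statements:
t1 = m * z
t2 = t1 + p


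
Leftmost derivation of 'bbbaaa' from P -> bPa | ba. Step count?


Derivation: P => bPa => bbPaa => bbbaaa
Steps: 3


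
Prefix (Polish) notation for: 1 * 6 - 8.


left-to-right (same/higher precedence on left): tree is (- (* 1 6) 8)
Prefix: - * 1 6 8


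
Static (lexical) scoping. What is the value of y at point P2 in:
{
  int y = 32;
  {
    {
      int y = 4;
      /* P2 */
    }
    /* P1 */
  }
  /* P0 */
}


y declared in the same block as P2
y = 4


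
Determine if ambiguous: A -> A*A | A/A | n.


'n*n/n' has two parse trees (no precedence encoded between * and /)
Ambiguous


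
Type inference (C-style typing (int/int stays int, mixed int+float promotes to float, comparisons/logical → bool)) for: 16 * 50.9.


Operand types: int * float
Rule: mixed int/float promotes to float; int/int stays int
Result type: float


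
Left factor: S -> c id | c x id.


Common prefix: 'c'
Factored: S -> c S', S' -> id | x id


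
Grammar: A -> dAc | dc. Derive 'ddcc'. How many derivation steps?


Derivation: A => dAc => ddcc
Steps: 2


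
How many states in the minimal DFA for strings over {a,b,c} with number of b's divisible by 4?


Track (count of b) mod 4: states 0..3, accept at 0
Minimal DFA: 4 states


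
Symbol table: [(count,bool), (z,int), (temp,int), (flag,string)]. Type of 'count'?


Lookup 'count' → type bool


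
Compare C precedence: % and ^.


'%' is multiplicative (level 10); '^' is bitwise XOR (level 4)
Higher level binds tighter
'%' has higher precedence than '^'


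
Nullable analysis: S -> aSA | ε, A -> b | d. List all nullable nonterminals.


A nonterminal is nullable iff some alternative derives ε (directly, or every symbol in it is nullable)
Nullable: {S}


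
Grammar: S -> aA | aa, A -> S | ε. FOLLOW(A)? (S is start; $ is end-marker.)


$ ∈ FOLLOW(S). For each A -> αBβ: add FIRST(β)\{ε} to FOLLOW(B); if β nullable, add FOLLOW(A).
FOLLOW(A) = {$}


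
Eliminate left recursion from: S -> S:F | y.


Left-recursive alternatives: S:F; non-recursive: y
Introduce S': S -> yS', S' -> :FS' | ε


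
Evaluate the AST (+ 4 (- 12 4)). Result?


Evaluate inner: (- 12 4) = 8
Evaluate root: (+ 4 8) = 12
Result: 12


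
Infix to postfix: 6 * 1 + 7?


Left to right (same or higher precedence on left)
Postfix: 6 1 * 7 +


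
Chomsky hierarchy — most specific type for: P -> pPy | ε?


Single nonterminal LHS, but p^n y^n is not regular
Classification: Type 2 (Context-Free)


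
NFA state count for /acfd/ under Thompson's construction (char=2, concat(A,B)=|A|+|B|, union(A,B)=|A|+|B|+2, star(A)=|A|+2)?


Syntax tree has 4 char leaf(s), 0 union(s), 0 star(s)
chars contribute 4×2 = 8; each union adds +2; each star adds +2
Total: 8 + 0 + 0 = 8 states


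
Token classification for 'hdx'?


Pattern: letter/underscore followed by alphanumerics, not a keyword
Type: IDENTIFIER


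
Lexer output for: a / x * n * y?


Scan left to right, longest-match per lexeme
Tokens: ID(a), OP(/), ID(x), OP(*), ID(n), OP(*), ID(y)


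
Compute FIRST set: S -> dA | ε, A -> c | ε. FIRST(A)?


Per alternative of A: FIRST(c) = {c}; FIRST(ε) = {ε}
FIRST(A) = {c, ε}


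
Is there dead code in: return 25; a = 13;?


statement follows a return and is unreachable
Dead: 'a = 13'


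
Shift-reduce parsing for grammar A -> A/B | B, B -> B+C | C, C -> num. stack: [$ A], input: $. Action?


start symbol A on stack, input exhausted
Action: accept


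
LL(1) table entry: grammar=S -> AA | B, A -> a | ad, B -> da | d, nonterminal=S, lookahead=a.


For [S, a]: 'a' ∈ FIRST(AA)
Entry: S -> AA


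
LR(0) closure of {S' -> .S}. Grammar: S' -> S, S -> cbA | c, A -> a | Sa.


Start: S' -> .S
For each item with dot before a nonterminal B, add B -> .γ for every B-production
Closure: [S' -> .S, S -> .cbA, S -> .c]


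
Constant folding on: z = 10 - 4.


10 - 4 = 6 at compile time
Optimized: z = 6


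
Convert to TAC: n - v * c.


Break into single-operator statements:
t1 = v * c
t2 = n - t1


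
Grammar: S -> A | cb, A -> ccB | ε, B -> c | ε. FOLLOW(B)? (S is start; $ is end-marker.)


$ ∈ FOLLOW(S). For each A -> αBβ: add FIRST(β)\{ε} to FOLLOW(B); if β nullable, add FOLLOW(A).
FOLLOW(B) = {$}


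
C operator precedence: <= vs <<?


'<<' is shift (level 8); '<=' is relational (level 7)
Higher level binds tighter
'<<' has higher precedence than '<='


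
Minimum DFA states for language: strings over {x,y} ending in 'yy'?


Track the longest suffix of input matching a prefix of 'yy': 3 classes (prefixes of length 0..2)
Minimal DFA: 3 states


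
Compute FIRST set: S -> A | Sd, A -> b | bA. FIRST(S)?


Per alternative of S: FIRST(A) = {b}; FIRST(Sd) = {b}
FIRST(S) = {b}


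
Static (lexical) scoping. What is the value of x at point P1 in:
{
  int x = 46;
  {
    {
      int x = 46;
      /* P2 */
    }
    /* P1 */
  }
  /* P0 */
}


P1's block does not declare x; resolves to the enclosing declaration at depth 0
x = 46


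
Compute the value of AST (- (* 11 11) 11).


Evaluate inner: (* 11 11) = 121
Evaluate root: (- 121 11) = 110
Result: 110


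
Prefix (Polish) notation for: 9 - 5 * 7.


'*' binds tighter: tree is (- 9 (* 5 7))
Prefix: - 9 * 5 7


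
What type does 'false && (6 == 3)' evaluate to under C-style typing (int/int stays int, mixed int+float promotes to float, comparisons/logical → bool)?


Operand types: bool && bool
Rule: logical operators take bool operands and yield bool
Result type: bool


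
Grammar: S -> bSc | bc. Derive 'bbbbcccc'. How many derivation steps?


Derivation: S => bSc => bbScc => bbbSccc => bbbbcccc
Steps: 4


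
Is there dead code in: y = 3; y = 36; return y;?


first assignment to y is overwritten before any read
Dead: 'y = 3'


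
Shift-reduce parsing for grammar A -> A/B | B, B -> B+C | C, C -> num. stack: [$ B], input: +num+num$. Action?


shift '+' to continue B -> B+C
Action: shift


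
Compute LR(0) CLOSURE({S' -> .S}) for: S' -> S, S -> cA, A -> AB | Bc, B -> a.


Start: S' -> .S
For each item with dot before a nonterminal B, add B -> .γ for every B-production
Closure: [S' -> .S, S -> .cA]


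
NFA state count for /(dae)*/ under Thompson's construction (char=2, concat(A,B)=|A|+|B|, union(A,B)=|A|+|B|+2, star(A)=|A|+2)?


Syntax tree has 3 char leaf(s), 0 union(s), 1 star(s)
chars contribute 3×2 = 6; each union adds +2; each star adds +2
Total: 6 + 0 + 2 = 8 states


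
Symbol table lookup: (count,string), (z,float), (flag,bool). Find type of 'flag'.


Lookup 'flag' → type bool


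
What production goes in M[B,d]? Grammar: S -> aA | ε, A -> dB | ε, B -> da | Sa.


For [B, d]: 'd' ∈ FIRST(da)
Entry: B -> da


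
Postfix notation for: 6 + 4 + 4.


Left to right (same or higher precedence on left)
Postfix: 6 4 + 4 +


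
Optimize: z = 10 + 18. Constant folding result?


10 + 18 = 28 at compile time
Optimized: z = 28


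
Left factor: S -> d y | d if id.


Common prefix: 'd'
Factored: S -> d S', S' -> y | if id


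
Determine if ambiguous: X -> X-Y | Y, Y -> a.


precedence layered via separate nonterminal Y: deterministic
Unambiguous


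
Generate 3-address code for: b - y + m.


Break into single-operator statements:
t1 = b - y
t2 = t1 + m


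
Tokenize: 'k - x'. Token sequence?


Scan left to right, longest-match per lexeme
Tokens: ID(k), OP(-), ID(x)


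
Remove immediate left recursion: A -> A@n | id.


Left-recursive alternatives: A@n; non-recursive: id
Introduce A': A -> idA', A' -> @nA' | ε


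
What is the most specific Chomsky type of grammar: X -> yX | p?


Right-linear: every RHS is a terminal or a terminal followed by one nonterminal
Classification: Type 3 (Regular)


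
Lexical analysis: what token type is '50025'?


Pattern: digits only
Type: INTEGER_LITERAL


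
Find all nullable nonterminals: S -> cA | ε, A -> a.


A nonterminal is nullable iff some alternative derives ε (directly, or every symbol in it is nullable)
Nullable: {S}


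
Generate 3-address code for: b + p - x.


Break into single-operator statements:
t1 = b + p
t2 = t1 - x


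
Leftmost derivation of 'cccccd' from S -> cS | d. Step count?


Derivation: S => cS => ccS => cccS => ccccS => cccccS => cccccd
Steps: 6


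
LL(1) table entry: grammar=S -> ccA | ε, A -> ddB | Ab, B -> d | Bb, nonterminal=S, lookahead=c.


For [S, c]: 'c' ∈ FIRST(ccA)
Entry: S -> ccA


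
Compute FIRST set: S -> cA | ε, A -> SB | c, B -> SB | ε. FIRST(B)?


Per alternative of B: FIRST(SB) = {c, ε}; FIRST(ε) = {ε}
FIRST(B) = {c, ε}


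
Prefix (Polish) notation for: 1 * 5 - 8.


left-to-right (same/higher precedence on left): tree is (- (* 1 5) 8)
Prefix: - * 1 5 8


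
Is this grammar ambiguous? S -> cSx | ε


balanced c^n…x^n: each string has a unique parse
Unambiguous


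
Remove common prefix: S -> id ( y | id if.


Common prefix: 'id'
Factored: S -> id S', S' -> ( y | if


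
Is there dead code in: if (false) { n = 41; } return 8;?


condition is constant false, so the whole block is unreachable
Dead: 'if (false) { n = 41; }'


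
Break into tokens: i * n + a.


Scan left to right, longest-match per lexeme
Tokens: ID(i), OP(*), ID(n), OP(+), ID(a)


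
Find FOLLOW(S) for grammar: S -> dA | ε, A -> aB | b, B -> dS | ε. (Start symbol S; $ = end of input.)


$ ∈ FOLLOW(S). For each A -> αBβ: add FIRST(β)\{ε} to FOLLOW(B); if β nullable, add FOLLOW(A).
FOLLOW(S) = {$}


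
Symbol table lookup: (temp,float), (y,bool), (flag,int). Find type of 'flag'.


Lookup 'flag' → type int


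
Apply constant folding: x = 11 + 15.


11 + 15 = 26 at compile time
Optimized: x = 26


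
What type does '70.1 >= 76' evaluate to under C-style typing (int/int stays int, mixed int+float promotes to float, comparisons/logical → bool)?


Operand types: float >= int
Rule: comparison yields bool
Result type: bool


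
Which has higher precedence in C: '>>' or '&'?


'>>' is shift (level 8); '&' is bitwise AND (level 5)
Higher level binds tighter
'>>' has higher precedence than '&'


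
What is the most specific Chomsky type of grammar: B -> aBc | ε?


Single nonterminal LHS, but a^n c^n is not regular
Classification: Type 2 (Context-Free)


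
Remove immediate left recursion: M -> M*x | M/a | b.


Left-recursive alternatives: M*x, M/a; non-recursive: b
Introduce M': M -> bM', M' -> *xM' | /aM' | ε


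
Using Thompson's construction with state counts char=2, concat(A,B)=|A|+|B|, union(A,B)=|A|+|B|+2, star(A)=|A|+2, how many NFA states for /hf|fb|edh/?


Syntax tree has 7 char leaf(s), 2 union(s), 0 star(s)
chars contribute 7×2 = 14; each union adds +2; each star adds +2
Total: 14 + 4 + 0 = 18 states


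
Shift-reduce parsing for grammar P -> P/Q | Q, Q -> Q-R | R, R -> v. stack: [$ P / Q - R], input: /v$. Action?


handle 'Q-R' on top
Action: reduce (Q -> Q-R)


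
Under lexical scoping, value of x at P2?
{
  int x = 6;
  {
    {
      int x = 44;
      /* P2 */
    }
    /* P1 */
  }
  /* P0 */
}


x declared in the same block as P2
x = 44


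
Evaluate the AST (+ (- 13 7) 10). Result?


Evaluate inner: (- 13 7) = 6
Evaluate root: (+ 6 10) = 16
Result: 16


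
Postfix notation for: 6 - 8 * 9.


* has higher precedence, evaluate 8*9 first
Postfix: 6 8 9 * -


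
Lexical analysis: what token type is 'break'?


Pattern: reserved word
Type: KEYWORD


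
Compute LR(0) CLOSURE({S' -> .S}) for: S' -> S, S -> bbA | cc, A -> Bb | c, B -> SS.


Start: S' -> .S
For each item with dot before a nonterminal B, add B -> .γ for every B-production
Closure: [S' -> .S, S -> .bbA, S -> .cc]


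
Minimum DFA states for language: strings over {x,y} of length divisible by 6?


Track length mod 6: states 0..5, accept at 0
Minimal DFA: 6 states


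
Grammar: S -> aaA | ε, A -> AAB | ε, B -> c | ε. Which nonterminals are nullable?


A nonterminal is nullable iff some alternative derives ε (directly, or every symbol in it is nullable)
Nullable: {A, B, S}


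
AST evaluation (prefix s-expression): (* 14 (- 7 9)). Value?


Evaluate inner: (- 7 9) = -2
Evaluate root: (* 14 -2) = -28
Result: -28


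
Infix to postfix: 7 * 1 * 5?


Left to right (same or higher precedence on left)
Postfix: 7 1 * 5 *


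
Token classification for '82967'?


Pattern: digits only
Type: INTEGER_LITERAL


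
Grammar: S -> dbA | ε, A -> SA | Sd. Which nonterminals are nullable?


A nonterminal is nullable iff some alternative derives ε (directly, or every symbol in it is nullable)
Nullable: {S}


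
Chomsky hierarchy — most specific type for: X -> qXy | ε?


Single nonterminal LHS, but q^n y^n is not regular
Classification: Type 2 (Context-Free)


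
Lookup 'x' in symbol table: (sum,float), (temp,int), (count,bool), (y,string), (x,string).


Lookup 'x' → type string


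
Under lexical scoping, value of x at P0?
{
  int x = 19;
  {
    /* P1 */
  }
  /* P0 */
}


x declared in the same block as P0
x = 19


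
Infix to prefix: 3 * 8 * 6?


left-to-right (same/higher precedence on left): tree is (* (* 3 8) 6)
Prefix: * * 3 8 6


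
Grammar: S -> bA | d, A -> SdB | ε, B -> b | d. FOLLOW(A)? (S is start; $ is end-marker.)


$ ∈ FOLLOW(S). For each A -> αBβ: add FIRST(β)\{ε} to FOLLOW(B); if β nullable, add FOLLOW(A).
FOLLOW(A) = {$, d}


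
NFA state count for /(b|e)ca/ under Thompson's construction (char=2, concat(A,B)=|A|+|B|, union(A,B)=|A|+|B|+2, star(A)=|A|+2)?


Syntax tree has 4 char leaf(s), 1 union(s), 0 star(s)
chars contribute 4×2 = 8; each union adds +2; each star adds +2
Total: 8 + 2 + 0 = 10 states


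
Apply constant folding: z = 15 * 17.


15 * 17 = 255 at compile time
Optimized: z = 255


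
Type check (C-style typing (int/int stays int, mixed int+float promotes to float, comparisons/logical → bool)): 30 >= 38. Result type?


Operand types: int >= int
Rule: comparison yields bool
Result type: bool


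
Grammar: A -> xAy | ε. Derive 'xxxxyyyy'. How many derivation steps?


Derivation: A => xAy => xxAyy => xxxAyyy => xxxxAyyyy => xxxxyyyy
Steps: 5


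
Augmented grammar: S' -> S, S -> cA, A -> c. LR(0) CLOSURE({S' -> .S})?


Start: S' -> .S
For each item with dot before a nonterminal B, add B -> .γ for every B-production
Closure: [S' -> .S, S -> .cA]


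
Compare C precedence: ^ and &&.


'^' is bitwise XOR (level 4); '&&' is logical AND (level 2)
Higher level binds tighter
'^' has higher precedence than '&&'


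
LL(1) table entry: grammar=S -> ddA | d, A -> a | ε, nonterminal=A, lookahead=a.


For [A, a]: 'a' ∈ FIRST(a)
Entry: A -> a


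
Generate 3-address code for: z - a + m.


Break into single-operator statements:
t1 = z - a
t2 = t1 + m


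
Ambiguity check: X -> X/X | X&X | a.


'a/a&a' has two parse trees (no precedence encoded between / and &)
Ambiguous


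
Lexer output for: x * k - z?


Scan left to right, longest-match per lexeme
Tokens: ID(x), OP(*), ID(k), OP(-), ID(z)


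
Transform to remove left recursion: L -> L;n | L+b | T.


Left-recursive alternatives: L;n, L+b; non-recursive: T
Introduce L': L -> TL', L' -> ;nL' | +bL' | ε


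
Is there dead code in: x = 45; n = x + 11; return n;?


x is read by n's definition; n is returned
No dead code


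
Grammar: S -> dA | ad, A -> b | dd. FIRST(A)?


Per alternative of A: FIRST(b) = {b}; FIRST(dd) = {d}
FIRST(A) = {b, d}


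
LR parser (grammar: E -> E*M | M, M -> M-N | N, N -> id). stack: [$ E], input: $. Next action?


start symbol E on stack, input exhausted
Action: accept


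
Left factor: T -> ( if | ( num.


Common prefix: '('
Factored: T -> ( T', T' -> if | num


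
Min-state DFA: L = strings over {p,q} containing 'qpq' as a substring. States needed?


KMP-style automaton: 3 progress states + 1 absorbing accept = 4
Minimal DFA: 4 states


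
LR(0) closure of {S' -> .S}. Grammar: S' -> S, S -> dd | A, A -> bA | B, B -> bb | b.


Start: S' -> .S
For each item with dot before a nonterminal B, add B -> .γ for every B-production
Closure: [S' -> .S, S -> .dd, S -> .A, A -> .bA, A -> .B, B -> .bb, B -> .b]


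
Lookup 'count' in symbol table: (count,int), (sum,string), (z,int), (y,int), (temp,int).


Lookup 'count' → type int


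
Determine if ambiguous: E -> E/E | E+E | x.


'x/x+x' has two parse trees (no precedence encoded between / and +)
Ambiguous


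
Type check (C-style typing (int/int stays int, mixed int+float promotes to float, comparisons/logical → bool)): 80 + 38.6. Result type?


Operand types: int + float
Rule: mixed int/float promotes to float; int/int stays int
Result type: float


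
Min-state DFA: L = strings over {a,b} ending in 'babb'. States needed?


Track the longest suffix of input matching a prefix of 'babb': 5 classes (prefixes of length 0..4)
Minimal DFA: 5 states


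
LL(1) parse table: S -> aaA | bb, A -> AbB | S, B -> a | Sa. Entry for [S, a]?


For [S, a]: 'a' ∈ FIRST(aaA)
Entry: S -> aaA


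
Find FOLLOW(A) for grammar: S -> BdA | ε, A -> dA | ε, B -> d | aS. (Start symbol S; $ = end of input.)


$ ∈ FOLLOW(S). For each A -> αBβ: add FIRST(β)\{ε} to FOLLOW(B); if β nullable, add FOLLOW(A).
FOLLOW(A) = {$, d}


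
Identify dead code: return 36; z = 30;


statement follows a return and is unreachable
Dead: 'z = 30'


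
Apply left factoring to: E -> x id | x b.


Common prefix: 'x'
Factored: E -> x E', E' -> id | b


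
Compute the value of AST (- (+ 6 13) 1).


Evaluate inner: (+ 6 13) = 19
Evaluate root: (- 19 1) = 18
Result: 18


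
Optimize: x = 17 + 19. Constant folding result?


17 + 19 = 36 at compile time
Optimized: x = 36


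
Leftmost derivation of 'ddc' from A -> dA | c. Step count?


Derivation: A => dA => ddA => ddc
Steps: 3


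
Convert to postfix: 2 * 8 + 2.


Left to right (same or higher precedence on left)
Postfix: 2 8 * 2 +


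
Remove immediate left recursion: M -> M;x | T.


Left-recursive alternatives: M;x; non-recursive: T
Introduce M': M -> TM', M' -> ;xM' | ε


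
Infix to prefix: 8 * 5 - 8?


left-to-right (same/higher precedence on left): tree is (- (* 8 5) 8)
Prefix: - * 8 5 8


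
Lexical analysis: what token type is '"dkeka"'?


Pattern: double-quoted sequence
Type: STRING_LITERAL


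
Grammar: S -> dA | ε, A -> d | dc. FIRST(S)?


Per alternative of S: FIRST(dA) = {d}; FIRST(ε) = {ε}
FIRST(S) = {d, ε}


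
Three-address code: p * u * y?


Break into single-operator statements:
t1 = p * u
t2 = t1 * y


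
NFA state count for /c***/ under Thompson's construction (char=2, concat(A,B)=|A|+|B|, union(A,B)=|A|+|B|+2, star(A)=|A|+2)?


Syntax tree has 1 char leaf(s), 0 union(s), 3 star(s)
chars contribute 1×2 = 2; each union adds +2; each star adds +2
Total: 2 + 0 + 6 = 8 states


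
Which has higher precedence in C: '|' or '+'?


'+' is additive (level 9); '|' is bitwise OR (level 3)
Higher level binds tighter
'+' has higher precedence than '|'


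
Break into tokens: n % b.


Scan left to right, longest-match per lexeme
Tokens: ID(n), OP(%), ID(b)


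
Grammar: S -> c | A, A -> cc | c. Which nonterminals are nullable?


A nonterminal is nullable iff some alternative derives ε (directly, or every symbol in it is nullable)
Nullable: {}


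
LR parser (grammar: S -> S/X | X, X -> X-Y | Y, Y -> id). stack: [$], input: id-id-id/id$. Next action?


no handle on stack; shift 'id'
Action: shift


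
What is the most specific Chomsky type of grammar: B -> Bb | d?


Left-linear: every RHS is a terminal or one nonterminal followed by a terminal
Classification: Type 3 (Regular)


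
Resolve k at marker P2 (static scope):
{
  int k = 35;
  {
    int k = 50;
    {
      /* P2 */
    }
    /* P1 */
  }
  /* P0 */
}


P2's block does not declare k; resolves to the enclosing declaration at depth 1
k = 50


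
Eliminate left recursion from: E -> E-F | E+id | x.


Left-recursive alternatives: E-F, E+id; non-recursive: x
Introduce E': E -> xE', E' -> -FE' | +idE' | ε


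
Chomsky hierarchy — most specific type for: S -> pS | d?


Right-linear: every RHS is a terminal or a terminal followed by one nonterminal
Classification: Type 3 (Regular)


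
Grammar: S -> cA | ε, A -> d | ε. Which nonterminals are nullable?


A nonterminal is nullable iff some alternative derives ε (directly, or every symbol in it is nullable)
Nullable: {A, S}


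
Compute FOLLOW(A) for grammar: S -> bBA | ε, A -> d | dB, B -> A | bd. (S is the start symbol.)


$ ∈ FOLLOW(S). For each A -> αBβ: add FIRST(β)\{ε} to FOLLOW(B); if β nullable, add FOLLOW(A).
FOLLOW(A) = {$, d}


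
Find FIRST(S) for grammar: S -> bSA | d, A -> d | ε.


Per alternative of S: FIRST(bSA) = {b}; FIRST(d) = {d}
FIRST(S) = {b, d}


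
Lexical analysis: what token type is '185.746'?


Pattern: digits with a decimal point
Type: FLOAT_LITERAL


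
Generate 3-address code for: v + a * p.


Break into single-operator statements:
t1 = a * p
t2 = v + t1


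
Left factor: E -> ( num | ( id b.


Common prefix: '('
Factored: E -> ( E', E' -> num | id b


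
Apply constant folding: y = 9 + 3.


9 + 3 = 12 at compile time
Optimized: y = 12


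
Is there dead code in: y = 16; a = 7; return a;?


y is assigned but never read
Dead: 'y = 16'


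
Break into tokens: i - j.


Scan left to right, longest-match per lexeme
Tokens: ID(i), OP(-), ID(j)


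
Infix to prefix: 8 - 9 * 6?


'*' binds tighter: tree is (- 8 (* 9 6))
Prefix: - 8 * 9 6


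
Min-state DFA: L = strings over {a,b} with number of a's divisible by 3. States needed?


Track (count of a) mod 3: states 0..2, accept at 0
Minimal DFA: 3 states


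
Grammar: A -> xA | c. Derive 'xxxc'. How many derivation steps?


Derivation: A => xA => xxA => xxxA => xxxc
Steps: 4


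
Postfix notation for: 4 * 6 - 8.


Left to right (same or higher precedence on left)
Postfix: 4 6 * 8 -


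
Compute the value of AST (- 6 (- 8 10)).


Evaluate inner: (- 8 10) = -2
Evaluate root: (- 6 -2) = 8
Result: 8


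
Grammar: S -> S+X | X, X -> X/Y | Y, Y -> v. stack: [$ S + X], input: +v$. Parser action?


handle 'S+X' on top; lookahead ∈ FOLLOW(S) = {+, $}
Action: reduce (S -> S+X)


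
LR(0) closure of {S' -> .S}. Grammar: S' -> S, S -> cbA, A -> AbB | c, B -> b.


Start: S' -> .S
For each item with dot before a nonterminal B, add B -> .γ for every B-production
Closure: [S' -> .S, S -> .cbA]


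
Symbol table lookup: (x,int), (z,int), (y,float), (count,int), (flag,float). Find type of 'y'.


Lookup 'y' → type float


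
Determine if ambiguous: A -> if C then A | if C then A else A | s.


dangling else: 'if C then if C then s else s' parses two ways
Ambiguous


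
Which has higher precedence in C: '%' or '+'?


'%' is multiplicative (level 10); '+' is additive (level 9)
Higher level binds tighter
'%' has higher precedence than '+'


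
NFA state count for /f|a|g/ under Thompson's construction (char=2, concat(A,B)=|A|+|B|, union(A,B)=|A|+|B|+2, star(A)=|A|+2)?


Syntax tree has 3 char leaf(s), 2 union(s), 0 star(s)
chars contribute 3×2 = 6; each union adds +2; each star adds +2
Total: 6 + 4 + 0 = 10 states


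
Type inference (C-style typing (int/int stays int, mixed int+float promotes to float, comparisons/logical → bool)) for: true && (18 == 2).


Operand types: bool && bool
Rule: logical operators take bool operands and yield bool
Result type: bool


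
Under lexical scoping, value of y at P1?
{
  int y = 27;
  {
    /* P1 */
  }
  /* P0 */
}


P1's block does not declare y; resolves to the enclosing declaration at depth 0
y = 27


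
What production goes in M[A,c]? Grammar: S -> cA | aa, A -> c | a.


For [A, c]: 'c' ∈ FIRST(c)
Entry: A -> c


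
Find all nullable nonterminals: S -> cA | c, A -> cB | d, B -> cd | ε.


A nonterminal is nullable iff some alternative derives ε (directly, or every symbol in it is nullable)
Nullable: {B}


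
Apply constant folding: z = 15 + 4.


15 + 4 = 19 at compile time
Optimized: z = 19


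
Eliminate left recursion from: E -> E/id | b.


Left-recursive alternatives: E/id; non-recursive: b
Introduce E': E -> bE', E' -> /idE' | ε


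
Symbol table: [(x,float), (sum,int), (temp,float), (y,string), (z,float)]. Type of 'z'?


Lookup 'z' → type float


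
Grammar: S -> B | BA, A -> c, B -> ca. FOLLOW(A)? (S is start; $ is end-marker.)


$ ∈ FOLLOW(S). For each A -> αBβ: add FIRST(β)\{ε} to FOLLOW(B); if β nullable, add FOLLOW(A).
FOLLOW(A) = {$}


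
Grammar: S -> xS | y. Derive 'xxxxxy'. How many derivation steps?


Derivation: S => xS => xxS => xxxS => xxxxS => xxxxxS => xxxxxy
Steps: 6


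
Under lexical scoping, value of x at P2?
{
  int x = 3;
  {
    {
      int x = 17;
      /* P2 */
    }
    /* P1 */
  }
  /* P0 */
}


x declared in the same block as P2
x = 17


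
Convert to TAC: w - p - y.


Break into single-operator statements:
t1 = w - p
t2 = t1 - y


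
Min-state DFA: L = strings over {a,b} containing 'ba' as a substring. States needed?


KMP-style automaton: 2 progress states + 1 absorbing accept = 3
Minimal DFA: 3 states


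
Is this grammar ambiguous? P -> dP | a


right-linear, alternatives start with distinct terminals 'd' vs 'a': unique leftmost derivation
Unambiguous


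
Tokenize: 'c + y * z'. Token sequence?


Scan left to right, longest-match per lexeme
Tokens: ID(c), OP(+), ID(y), OP(*), ID(z)


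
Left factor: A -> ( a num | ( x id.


Common prefix: '('
Factored: A -> ( A', A' -> a num | x id


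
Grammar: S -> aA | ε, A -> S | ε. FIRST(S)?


Per alternative of S: FIRST(aA) = {a}; FIRST(ε) = {ε}
FIRST(S) = {a, ε}


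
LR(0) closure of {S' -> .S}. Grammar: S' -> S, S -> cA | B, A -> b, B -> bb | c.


Start: S' -> .S
For each item with dot before a nonterminal B, add B -> .γ for every B-production
Closure: [S' -> .S, S -> .cA, S -> .B, B -> .bb, B -> .c]


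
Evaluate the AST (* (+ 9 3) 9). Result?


Evaluate inner: (+ 9 3) = 12
Evaluate root: (* 12 9) = 108
Result: 108


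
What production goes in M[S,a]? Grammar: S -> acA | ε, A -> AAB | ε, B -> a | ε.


For [S, a]: 'a' ∈ FIRST(acA)
Entry: S -> acA


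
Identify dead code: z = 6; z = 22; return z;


first assignment to z is overwritten before any read
Dead: 'z = 6'


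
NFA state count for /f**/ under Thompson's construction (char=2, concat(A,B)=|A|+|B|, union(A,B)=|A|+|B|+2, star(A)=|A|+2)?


Syntax tree has 1 char leaf(s), 0 union(s), 2 star(s)
chars contribute 1×2 = 2; each union adds +2; each star adds +2
Total: 2 + 0 + 4 = 6 states


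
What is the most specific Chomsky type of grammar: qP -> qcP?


LHS has context (more than one symbol) and |LHS| ≤ |RHS|
Classification: Type 1 (Context-Sensitive)


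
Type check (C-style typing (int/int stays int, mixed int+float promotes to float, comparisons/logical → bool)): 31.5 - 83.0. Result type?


Operand types: float - float
Rule: mixed int/float promotes to float; int/int stays int
Result type: float


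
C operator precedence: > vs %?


'%' is multiplicative (level 10); '>' is relational (level 7)
Higher level binds tighter
'%' has higher precedence than '>'


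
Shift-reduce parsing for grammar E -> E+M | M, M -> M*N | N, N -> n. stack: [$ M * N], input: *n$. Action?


handle 'M*N' on top
Action: reduce (M -> M*N)


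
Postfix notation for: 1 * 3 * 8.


Left to right (same or higher precedence on left)
Postfix: 1 3 * 8 *


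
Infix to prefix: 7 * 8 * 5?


left-to-right (same/higher precedence on left): tree is (* (* 7 8) 5)
Prefix: * * 7 8 5


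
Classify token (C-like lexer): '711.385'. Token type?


Pattern: digits with a decimal point
Type: FLOAT_LITERAL


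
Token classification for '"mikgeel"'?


Pattern: double-quoted sequence
Type: STRING_LITERAL


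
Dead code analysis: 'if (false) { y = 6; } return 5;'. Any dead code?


condition is constant false, so the whole block is unreachable
Dead: 'if (false) { y = 6; }'


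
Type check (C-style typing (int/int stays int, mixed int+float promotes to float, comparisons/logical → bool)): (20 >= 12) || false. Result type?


Operand types: bool || bool
Rule: logical operators take bool operands and yield bool
Result type: bool


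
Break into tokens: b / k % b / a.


Scan left to right, longest-match per lexeme
Tokens: ID(b), OP(/), ID(k), OP(%), ID(b), OP(/), ID(a)


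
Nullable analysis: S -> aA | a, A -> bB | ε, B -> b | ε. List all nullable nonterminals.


A nonterminal is nullable iff some alternative derives ε (directly, or every symbol in it is nullable)
Nullable: {A, B}


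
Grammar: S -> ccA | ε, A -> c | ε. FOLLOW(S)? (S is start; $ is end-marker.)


$ ∈ FOLLOW(S). For each A -> αBβ: add FIRST(β)\{ε} to FOLLOW(B); if β nullable, add FOLLOW(A).
FOLLOW(S) = {$}


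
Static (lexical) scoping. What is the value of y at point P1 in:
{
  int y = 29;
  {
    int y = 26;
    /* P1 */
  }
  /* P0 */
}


y declared in the same block as P1
y = 26


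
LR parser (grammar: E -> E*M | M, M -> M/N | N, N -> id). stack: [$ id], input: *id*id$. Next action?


'id' on top is the handle for N -> id
Action: reduce (N -> id)


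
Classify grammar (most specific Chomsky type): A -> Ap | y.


Left-linear: every RHS is a terminal or one nonterminal followed by a terminal
Classification: Type 3 (Regular)


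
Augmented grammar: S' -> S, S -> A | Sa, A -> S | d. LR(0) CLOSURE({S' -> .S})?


Start: S' -> .S
For each item with dot before a nonterminal B, add B -> .γ for every B-production
Closure: [S' -> .S, S -> .A, S -> .Sa, A -> .S, A -> .d]


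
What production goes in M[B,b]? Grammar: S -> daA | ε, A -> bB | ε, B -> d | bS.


For [B, b]: 'b' ∈ FIRST(bS)
Entry: B -> bS


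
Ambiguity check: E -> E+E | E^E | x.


'x+x^x' has two parse trees (no precedence encoded between + and ^)
Ambiguous


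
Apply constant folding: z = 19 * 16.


19 * 16 = 304 at compile time
Optimized: z = 304


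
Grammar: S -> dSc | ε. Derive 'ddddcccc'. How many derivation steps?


Derivation: S => dSc => ddScc => dddSccc => ddddScccc => ddddcccc
Steps: 5


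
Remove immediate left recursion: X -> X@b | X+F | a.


Left-recursive alternatives: X@b, X+F; non-recursive: a
Introduce X': X -> aX', X' -> @bX' | +FX' | ε


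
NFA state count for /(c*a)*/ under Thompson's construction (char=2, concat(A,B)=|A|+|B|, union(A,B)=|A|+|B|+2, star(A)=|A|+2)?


Syntax tree has 2 char leaf(s), 0 union(s), 2 star(s)
chars contribute 2×2 = 4; each union adds +2; each star adds +2
Total: 4 + 0 + 4 = 8 states


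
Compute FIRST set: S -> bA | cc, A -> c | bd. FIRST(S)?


Per alternative of S: FIRST(bA) = {b}; FIRST(cc) = {c}
FIRST(S) = {b, c}


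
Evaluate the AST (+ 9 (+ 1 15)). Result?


Evaluate inner: (+ 1 15) = 16
Evaluate root: (+ 9 16) = 25
Result: 25


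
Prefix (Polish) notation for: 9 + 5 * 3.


'*' binds tighter: tree is (+ 9 (* 5 3))
Prefix: + 9 * 5 3


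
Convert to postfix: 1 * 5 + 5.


Left to right (same or higher precedence on left)
Postfix: 1 5 * 5 +


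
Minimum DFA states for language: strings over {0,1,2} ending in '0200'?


Track the longest suffix of input matching a prefix of '0200': 5 classes (prefixes of length 0..4)
Minimal DFA: 5 states


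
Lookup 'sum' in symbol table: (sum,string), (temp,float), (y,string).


Lookup 'sum' → type string


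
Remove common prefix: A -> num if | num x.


Common prefix: 'num'
Factored: A -> num A', A' -> if | x


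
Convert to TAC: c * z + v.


Break into single-operator statements:
t1 = c * z
t2 = t1 + v


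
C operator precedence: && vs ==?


'==' is equality (level 6); '&&' is logical AND (level 2)
Higher level binds tighter
'==' has higher precedence than '&&'


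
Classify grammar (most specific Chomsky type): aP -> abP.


LHS has context (more than one symbol) and |LHS| ≤ |RHS|
Classification: Type 1 (Context-Sensitive)


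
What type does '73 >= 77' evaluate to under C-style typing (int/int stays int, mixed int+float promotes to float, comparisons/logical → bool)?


Operand types: int >= int
Rule: comparison yields bool
Result type: bool


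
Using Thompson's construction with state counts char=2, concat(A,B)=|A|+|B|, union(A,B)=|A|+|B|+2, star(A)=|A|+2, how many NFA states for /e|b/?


Syntax tree has 2 char leaf(s), 1 union(s), 0 star(s)
chars contribute 2×2 = 4; each union adds +2; each star adds +2
Total: 4 + 2 + 0 = 6 states


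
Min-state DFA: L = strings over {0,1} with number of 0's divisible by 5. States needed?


Track (count of 0) mod 5: states 0..4, accept at 0
Minimal DFA: 5 states


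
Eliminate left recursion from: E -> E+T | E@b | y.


Left-recursive alternatives: E+T, E@b; non-recursive: y
Introduce E': E -> yE', E' -> +TE' | @bE' | ε


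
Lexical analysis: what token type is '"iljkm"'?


Pattern: double-quoted sequence
Type: STRING_LITERAL


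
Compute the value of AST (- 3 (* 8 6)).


Evaluate inner: (* 8 6) = 48
Evaluate root: (- 3 48) = -45
Result: -45


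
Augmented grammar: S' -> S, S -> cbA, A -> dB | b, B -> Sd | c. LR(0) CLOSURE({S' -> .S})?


Start: S' -> .S
For each item with dot before a nonterminal B, add B -> .γ for every B-production
Closure: [S' -> .S, S -> .cbA]


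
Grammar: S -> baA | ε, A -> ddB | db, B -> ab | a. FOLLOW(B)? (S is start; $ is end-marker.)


$ ∈ FOLLOW(S). For each A -> αBβ: add FIRST(β)\{ε} to FOLLOW(B); if β nullable, add FOLLOW(A).
FOLLOW(B) = {$}


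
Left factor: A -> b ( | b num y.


Common prefix: 'b'
Factored: A -> b A', A' -> ( | num y


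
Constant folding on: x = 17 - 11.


17 - 11 = 6 at compile time
Optimized: x = 6


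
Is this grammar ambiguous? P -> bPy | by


balanced b^n…y^n: each string has a unique parse
Unambiguous


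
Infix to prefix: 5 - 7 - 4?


left-to-right (same/higher precedence on left): tree is (- (- 5 7) 4)
Prefix: - - 5 7 4


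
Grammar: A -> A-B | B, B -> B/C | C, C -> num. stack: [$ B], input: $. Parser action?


lookahead ∉ {/} so B won't extend; reduce A -> B
Action: reduce (A -> B)


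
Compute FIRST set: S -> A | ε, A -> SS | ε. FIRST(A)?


Per alternative of A: FIRST(SS) = {ε}; FIRST(ε) = {ε}
FIRST(A) = {ε}


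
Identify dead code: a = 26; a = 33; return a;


first assignment to a is overwritten before any read
Dead: 'a = 26'


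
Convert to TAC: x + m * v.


Break into single-operator statements:
t1 = m * v
t2 = x + t1


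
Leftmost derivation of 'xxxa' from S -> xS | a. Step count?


Derivation: S => xS => xxS => xxxS => xxxa
Steps: 4


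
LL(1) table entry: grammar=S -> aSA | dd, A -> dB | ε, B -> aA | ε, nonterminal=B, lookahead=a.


For [B, a]: 'a' ∈ FIRST(aA)
Entry: B -> aA


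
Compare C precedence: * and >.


'*' is multiplicative (level 10); '>' is relational (level 7)
Higher level binds tighter
'*' has higher precedence than '>'


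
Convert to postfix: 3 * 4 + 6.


Left to right (same or higher precedence on left)
Postfix: 3 4 * 6 +


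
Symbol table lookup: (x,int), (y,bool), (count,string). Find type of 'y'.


Lookup 'y' → type bool


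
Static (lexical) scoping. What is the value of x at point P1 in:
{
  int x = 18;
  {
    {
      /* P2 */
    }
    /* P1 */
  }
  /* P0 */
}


P1's block does not declare x; resolves to the enclosing declaration at depth 0
x = 18


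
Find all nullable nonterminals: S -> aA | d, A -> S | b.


A nonterminal is nullable iff some alternative derives ε (directly, or every symbol in it is nullable)
Nullable: {}


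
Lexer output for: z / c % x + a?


Scan left to right, longest-match per lexeme
Tokens: ID(z), OP(/), ID(c), OP(%), ID(x), OP(+), ID(a)


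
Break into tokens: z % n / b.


Scan left to right, longest-match per lexeme
Tokens: ID(z), OP(%), ID(n), OP(/), ID(b)


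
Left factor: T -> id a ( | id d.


Common prefix: 'id'
Factored: T -> id T', T' -> a ( | d


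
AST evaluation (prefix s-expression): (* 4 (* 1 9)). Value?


Evaluate inner: (* 1 9) = 9
Evaluate root: (* 4 9) = 36
Result: 36


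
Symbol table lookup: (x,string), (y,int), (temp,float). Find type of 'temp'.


Lookup 'temp' → type float


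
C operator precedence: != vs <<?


'<<' is shift (level 8); '!=' is equality (level 6)
Higher level binds tighter
'<<' has higher precedence than '!='


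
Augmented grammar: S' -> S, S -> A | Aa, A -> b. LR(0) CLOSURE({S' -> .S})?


Start: S' -> .S
For each item with dot before a nonterminal B, add B -> .γ for every B-production
Closure: [S' -> .S, S -> .A, S -> .Aa, A -> .b]


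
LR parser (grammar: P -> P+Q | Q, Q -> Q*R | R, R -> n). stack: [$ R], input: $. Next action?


'R' (not preceded by Q*) is the handle for Q -> R
Action: reduce (Q -> R)


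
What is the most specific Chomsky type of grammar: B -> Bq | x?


Left-linear: every RHS is a terminal or one nonterminal followed by a terminal
Classification: Type 3 (Regular)


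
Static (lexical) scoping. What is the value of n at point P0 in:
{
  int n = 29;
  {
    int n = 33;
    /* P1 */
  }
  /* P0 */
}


n declared in the same block as P0
n = 29


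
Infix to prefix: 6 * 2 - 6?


left-to-right (same/higher precedence on left): tree is (- (* 6 2) 6)
Prefix: - * 6 2 6


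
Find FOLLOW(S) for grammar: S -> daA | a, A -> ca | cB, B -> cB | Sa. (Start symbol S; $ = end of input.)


$ ∈ FOLLOW(S). For each A -> αBβ: add FIRST(β)\{ε} to FOLLOW(B); if β nullable, add FOLLOW(A).
FOLLOW(S) = {$, a}


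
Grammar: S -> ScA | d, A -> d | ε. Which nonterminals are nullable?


A nonterminal is nullable iff some alternative derives ε (directly, or every symbol in it is nullable)
Nullable: {A}


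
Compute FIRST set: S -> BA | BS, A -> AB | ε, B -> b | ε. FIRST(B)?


Per alternative of B: FIRST(b) = {b}; FIRST(ε) = {ε}
FIRST(B) = {b, ε}


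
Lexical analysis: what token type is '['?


Pattern: delimiter/punctuation
Type: PUNCTUATION


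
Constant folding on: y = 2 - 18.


2 - 18 = -16 at compile time
Optimized: y = -16


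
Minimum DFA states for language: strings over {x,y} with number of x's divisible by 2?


Track (count of x) mod 2: states 0..1, accept at 0
Minimal DFA: 2 states


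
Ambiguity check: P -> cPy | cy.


balanced c^n…y^n: each string has a unique parse
Unambiguous
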